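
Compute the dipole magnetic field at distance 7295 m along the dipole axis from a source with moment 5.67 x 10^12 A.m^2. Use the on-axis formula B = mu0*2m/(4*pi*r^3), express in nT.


m = 5.67 x 10^12 = 5670000000000 A.m^2
2m = 11340000000000 A.m^2
r^3 = 7295^3 = 388218197375
B = (4pi*10^-7) * 11340000000000 / (4*pi * 388218197375) * 1e9
= 14250264.276683 / 4878493747452.69 * 1e9
= 2921.0377 nT

2921.0377


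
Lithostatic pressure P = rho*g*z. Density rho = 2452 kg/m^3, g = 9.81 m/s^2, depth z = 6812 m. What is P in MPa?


P = rho * g * z / 1e6
= 2452 * 9.81 * 6812 / 1e6
= 163856665.44 / 1e6
= 163.8567 MPa

163.8567


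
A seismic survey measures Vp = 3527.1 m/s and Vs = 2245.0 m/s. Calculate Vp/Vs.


Vp/Vs = 3527.1 / 2245.0
= 1.5711

1.5711


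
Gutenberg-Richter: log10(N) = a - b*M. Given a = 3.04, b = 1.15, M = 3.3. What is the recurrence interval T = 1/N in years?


log10(N) = 3.04 - 1.15*3.3 = -0.755
N = 10^-0.755 = 0.175792
T = 1/N = 1/0.175792 = 5.6885 years

5.6885


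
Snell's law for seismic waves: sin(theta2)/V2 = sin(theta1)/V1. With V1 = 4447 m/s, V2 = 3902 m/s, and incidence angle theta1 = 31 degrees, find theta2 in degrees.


sin(theta1) = sin(31 deg) = 0.515038
sin(theta2) = V2/V1 * sin(theta1) = 3902/4447 * 0.515038 = 0.451918
theta2 = arcsin(0.451918) = 26.8668 degrees

26.8668


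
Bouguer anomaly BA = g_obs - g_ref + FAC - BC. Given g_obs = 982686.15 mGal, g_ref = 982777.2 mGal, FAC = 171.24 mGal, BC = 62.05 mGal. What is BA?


BA = g_obs - g_ref + FAC - BC
= 982686.15 - 982777.2 + 171.24 - 62.05
= 18.14 mGal

18.14


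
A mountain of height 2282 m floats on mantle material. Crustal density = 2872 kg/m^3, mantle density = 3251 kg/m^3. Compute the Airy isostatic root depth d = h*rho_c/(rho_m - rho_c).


rho_m - rho_c = 3251 - 2872 = 379
d = 2282 * 2872 / 379
= 6553904 / 379
= 17292.62 m

17292.62


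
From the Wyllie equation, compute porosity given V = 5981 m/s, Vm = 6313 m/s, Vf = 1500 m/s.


1/V - 1/Vm = 1/5981 - 1/6313 = 8.79e-06
1/Vf - 1/Vm = 1/1500 - 1/6313 = 0.00050826
phi = 8.79e-06 / 0.00050826 = 0.0173

0.0173


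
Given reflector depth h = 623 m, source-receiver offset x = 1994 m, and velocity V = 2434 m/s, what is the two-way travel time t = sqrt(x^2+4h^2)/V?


x^2 + 4h^2 = 1994^2 + 4*623^2 = 3976036 + 1552516 = 5528552
sqrt(5528552) = 2351.2873
t = 2351.2873 / 2434 = 0.966 s

0.966


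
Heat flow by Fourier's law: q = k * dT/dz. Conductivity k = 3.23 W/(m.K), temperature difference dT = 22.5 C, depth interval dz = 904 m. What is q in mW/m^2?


q = k * dT / dz * 1000
= 3.23 * 22.5 / 904 * 1000
= 0.080393 * 1000
= 80.3927 mW/m^2

80.3927


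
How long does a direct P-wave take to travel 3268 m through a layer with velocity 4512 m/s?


t = x / V
= 3268 / 4512
= 0.7243 s

0.7243


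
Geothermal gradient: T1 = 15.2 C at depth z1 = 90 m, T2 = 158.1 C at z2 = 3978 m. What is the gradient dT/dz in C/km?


dT = 158.1 - 15.2 = 142.9 C
dz = 3978 - 90 = 3888 m
gradient = dT/dz * 1000 = 142.9/3888 * 1000 = 36.7541 C/km

36.7541


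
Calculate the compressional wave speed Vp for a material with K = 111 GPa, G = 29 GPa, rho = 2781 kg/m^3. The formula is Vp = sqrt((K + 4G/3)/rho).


First compute the effective modulus:
K + 4G/3 = 111e9 + 4*29e9/3 = 149666666666.67 Pa
Then divide by density:
149666666666.67 / 2781 = 53817571.6169 Pa/(kg/m^3)
Take the square root:
Vp = sqrt(53817571.6169) = 7336.05 m/s

7336.05


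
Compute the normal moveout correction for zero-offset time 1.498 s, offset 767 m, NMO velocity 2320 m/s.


x/Vnmo = 767/2320 = 0.330603
(x/Vnmo)^2 = 0.109299
t0^2 = 2.244004
sqrt(2.244004 + 0.109299) = 1.534048
dt = 1.534048 - 1.498 = 0.036048

0.036048


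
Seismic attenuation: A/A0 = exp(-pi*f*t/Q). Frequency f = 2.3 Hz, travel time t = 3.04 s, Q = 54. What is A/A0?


pi*f*t/Q = pi*2.3*3.04/54 = 0.406778
A/A0 = exp(-0.406778) = 0.665792

0.665792


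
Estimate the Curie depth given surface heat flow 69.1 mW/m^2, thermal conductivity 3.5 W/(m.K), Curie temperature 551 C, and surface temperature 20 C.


T_Curie - T_surf = 551 - 20 = 531 C
Convert q to W/m^2: 69.1 mW/m^2 = 0.0691 W/m^2
d = 531 * 3.5 / 0.0691 = 26895.8 m

26895.8


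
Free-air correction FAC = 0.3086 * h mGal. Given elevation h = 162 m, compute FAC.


FAC = 0.3086 * h
= 0.3086 * 162
= 49.9932 mGal

49.9932


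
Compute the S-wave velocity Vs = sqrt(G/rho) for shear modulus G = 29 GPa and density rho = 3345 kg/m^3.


Convert G to Pa: G = 29e9 Pa
Compute G/rho = 29e9 / 3345 = 8669656.2033
Vs = sqrt(8669656.2033) = 2944.43 m/s

2944.43


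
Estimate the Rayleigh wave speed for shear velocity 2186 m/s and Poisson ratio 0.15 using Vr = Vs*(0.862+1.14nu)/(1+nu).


Numerator factor = 0.862 + 1.14*0.15 = 1.033
Denominator = 1 + 0.15 = 1.15
Vr = 2186 * 1.033 / 1.15 = 1963.6 m/s

1963.6


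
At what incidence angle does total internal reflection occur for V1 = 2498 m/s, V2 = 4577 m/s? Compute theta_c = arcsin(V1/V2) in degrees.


V1/V2 = 2498/4577 = 0.545772
theta_c = arcsin(0.545772) = 33.0775 degrees

33.0775


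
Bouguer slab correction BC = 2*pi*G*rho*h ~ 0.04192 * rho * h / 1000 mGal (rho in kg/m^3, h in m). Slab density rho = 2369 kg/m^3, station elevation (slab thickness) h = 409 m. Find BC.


BC = 0.04192 * rho * h / 1000
= 0.04192 * 2369 * 409 / 1000
= 40.6172 mGal

40.6172


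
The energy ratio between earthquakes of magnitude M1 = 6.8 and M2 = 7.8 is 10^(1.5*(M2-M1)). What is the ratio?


M2 - M1 = 7.8 - 6.8 = 1.0
1.5 * 1.0 = 1.5
ratio = 10^1.5 = 31.62

31.62


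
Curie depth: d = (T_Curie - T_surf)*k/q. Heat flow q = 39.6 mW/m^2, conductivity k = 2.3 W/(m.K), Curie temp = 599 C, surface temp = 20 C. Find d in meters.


T_Curie - T_surf = 599 - 20 = 579 C
Convert q to W/m^2: 39.6 mW/m^2 = 0.0396 W/m^2
d = 579 * 2.3 / 0.0396 = 33628.79 m

33628.79


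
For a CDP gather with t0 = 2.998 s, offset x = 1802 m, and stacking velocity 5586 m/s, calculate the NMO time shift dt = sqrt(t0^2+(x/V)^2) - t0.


x/Vnmo = 1802/5586 = 0.322592
(x/Vnmo)^2 = 0.104066
t0^2 = 8.988004
sqrt(8.988004 + 0.104066) = 3.015306
dt = 3.015306 - 2.998 = 0.017306

0.017306


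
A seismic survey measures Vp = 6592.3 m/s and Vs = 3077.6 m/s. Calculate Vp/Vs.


Vp/Vs = 6592.3 / 3077.6
= 2.142

2.142


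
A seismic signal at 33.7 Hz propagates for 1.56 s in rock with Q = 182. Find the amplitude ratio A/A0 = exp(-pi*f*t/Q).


pi*f*t/Q = pi*33.7*1.56/182 = 0.907471
A/A0 = exp(-0.907471) = 0.403543

0.403543


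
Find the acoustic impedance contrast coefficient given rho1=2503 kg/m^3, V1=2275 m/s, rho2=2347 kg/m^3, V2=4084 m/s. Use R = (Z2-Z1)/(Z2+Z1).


Z1 = 2503 * 2275 = 5694325
Z2 = 2347 * 4084 = 9585148
R = (9585148 - 5694325) / (9585148 + 5694325) = 3890823 / 15279473 = 0.2546

0.2546


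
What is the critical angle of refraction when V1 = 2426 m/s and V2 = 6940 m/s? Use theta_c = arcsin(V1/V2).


V1/V2 = 2426/6940 = 0.349568
theta_c = arcsin(0.349568) = 20.4609 degrees

20.4609


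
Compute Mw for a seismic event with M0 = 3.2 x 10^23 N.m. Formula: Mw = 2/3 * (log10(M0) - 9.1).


log10(M0) = log10(3.2 x 10^23) = 23.5051
Mw = 2/3 * (23.5051 - 9.1)
= 2/3 * 14.4051
= 9.6

9.6


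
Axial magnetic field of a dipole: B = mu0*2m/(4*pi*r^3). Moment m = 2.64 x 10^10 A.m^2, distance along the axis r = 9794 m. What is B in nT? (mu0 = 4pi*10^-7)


m = 2.64 x 10^10 = 26400000000 A.m^2
2m = 52800000000 A.m^2
r^3 = 9794^3 = 939464338184
B = (4pi*10^-7) * 52800000000 / (4*pi * 939464338184) * 1e9
= 66350.436844 / 11805657052593.8 * 1e9
= 5.6202 nT

5.6202


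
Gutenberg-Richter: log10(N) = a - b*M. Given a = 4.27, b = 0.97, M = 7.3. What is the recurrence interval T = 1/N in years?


log10(N) = 4.27 - 0.97*7.3 = -2.811
N = 10^-2.811 = 0.001545
T = 1/N = 1/0.001545 = 647.1426 years

647.1426


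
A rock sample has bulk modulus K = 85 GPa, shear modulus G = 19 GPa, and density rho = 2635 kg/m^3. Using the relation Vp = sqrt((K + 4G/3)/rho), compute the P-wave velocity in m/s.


First compute the effective modulus:
K + 4G/3 = 85e9 + 4*19e9/3 = 110333333333.33 Pa
Then divide by density:
110333333333.33 / 2635 = 41872232.7641 Pa/(kg/m^3)
Take the square root:
Vp = sqrt(41872232.7641) = 6470.88 m/s

6470.88


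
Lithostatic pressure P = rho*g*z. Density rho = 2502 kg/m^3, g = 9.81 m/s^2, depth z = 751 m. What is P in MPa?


P = rho * g * z / 1e6
= 2502 * 9.81 * 751 / 1e6
= 18433009.62 / 1e6
= 18.433 MPa

18.433


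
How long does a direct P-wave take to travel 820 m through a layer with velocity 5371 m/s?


t = x / V
= 820 / 5371
= 0.1527 s

0.1527


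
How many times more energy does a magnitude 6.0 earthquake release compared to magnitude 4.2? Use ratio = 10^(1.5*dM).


M2 - M1 = 6.0 - 4.2 = 1.8
1.5 * 1.8 = 2.7
ratio = 10^2.7 = 501.19

501.19


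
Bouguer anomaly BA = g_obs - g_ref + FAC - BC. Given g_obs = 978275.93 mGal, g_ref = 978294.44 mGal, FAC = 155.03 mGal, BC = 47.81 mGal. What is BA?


BA = g_obs - g_ref + FAC - BC
= 978275.93 - 978294.44 + 155.03 - 47.81
= 88.71 mGal

88.71


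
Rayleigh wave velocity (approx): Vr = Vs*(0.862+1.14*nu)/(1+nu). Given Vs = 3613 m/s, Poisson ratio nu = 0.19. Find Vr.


Numerator factor = 0.862 + 1.14*0.19 = 1.0786
Denominator = 1 + 0.19 = 1.19
Vr = 3613 * 1.0786 / 1.19 = 3274.77 m/s

3274.77


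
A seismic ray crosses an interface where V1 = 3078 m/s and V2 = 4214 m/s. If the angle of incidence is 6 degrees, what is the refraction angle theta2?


sin(theta1) = sin(6 deg) = 0.104528
sin(theta2) = V2/V1 * sin(theta1) = 4214/3078 * 0.104528 = 0.143107
theta2 = arcsin(0.143107) = 8.2277 degrees

8.2277


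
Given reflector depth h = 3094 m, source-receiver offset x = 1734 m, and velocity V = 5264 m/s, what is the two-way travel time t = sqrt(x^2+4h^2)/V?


x^2 + 4h^2 = 1734^2 + 4*3094^2 = 3006756 + 38291344 = 41298100
sqrt(41298100) = 6426.3598
t = 6426.3598 / 5264 = 1.2208 s

1.2208


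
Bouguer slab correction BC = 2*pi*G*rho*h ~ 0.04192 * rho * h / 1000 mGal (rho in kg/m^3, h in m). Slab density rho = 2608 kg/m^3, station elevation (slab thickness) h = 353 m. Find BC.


BC = 0.04192 * rho * h / 1000
= 0.04192 * 2608 * 353 / 1000
= 38.5926 mGal

38.5926


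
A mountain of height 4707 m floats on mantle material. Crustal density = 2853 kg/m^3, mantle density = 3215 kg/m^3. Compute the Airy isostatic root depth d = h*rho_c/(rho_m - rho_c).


rho_m - rho_c = 3215 - 2853 = 362
d = 4707 * 2853 / 362
= 13429071 / 362
= 37096.88 m

37096.88


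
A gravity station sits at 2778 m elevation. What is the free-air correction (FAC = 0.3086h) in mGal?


FAC = 0.3086 * h
= 0.3086 * 2778
= 857.2908 mGal

857.2908


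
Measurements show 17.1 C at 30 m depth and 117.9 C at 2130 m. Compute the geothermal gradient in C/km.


dT = 117.9 - 17.1 = 100.8 C
dz = 2130 - 30 = 2100 m
gradient = dT/dz * 1000 = 100.8/2100 * 1000 = 48.0 C/km

48.0


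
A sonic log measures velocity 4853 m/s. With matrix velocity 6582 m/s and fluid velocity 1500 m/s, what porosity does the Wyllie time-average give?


1/V - 1/Vm = 1/4853 - 1/6582 = 5.413e-05
1/Vf - 1/Vm = 1/1500 - 1/6582 = 0.00051474
phi = 5.413e-05 / 0.00051474 = 0.1052

0.1052


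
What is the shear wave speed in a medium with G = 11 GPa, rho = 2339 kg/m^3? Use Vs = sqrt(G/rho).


Convert G to Pa: G = 11e9 Pa
Compute G/rho = 11e9 / 2339 = 4702864.472
Vs = sqrt(4702864.472) = 2168.61 m/s

2168.61


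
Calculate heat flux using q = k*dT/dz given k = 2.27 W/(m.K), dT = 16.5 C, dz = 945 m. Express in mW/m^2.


q = k * dT / dz * 1000
= 2.27 * 16.5 / 945 * 1000
= 0.039635 * 1000
= 39.6349 mW/m^2

39.6349


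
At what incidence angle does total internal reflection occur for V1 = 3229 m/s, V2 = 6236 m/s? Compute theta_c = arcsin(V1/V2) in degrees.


V1/V2 = 3229/6236 = 0.5178
theta_c = arcsin(0.5178) = 31.1848 degrees

31.1848


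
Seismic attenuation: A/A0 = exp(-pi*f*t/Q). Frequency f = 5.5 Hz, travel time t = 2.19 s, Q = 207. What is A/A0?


pi*f*t/Q = pi*5.5*2.19/207 = 0.182804
A/A0 = exp(-0.182804) = 0.832931

0.832931


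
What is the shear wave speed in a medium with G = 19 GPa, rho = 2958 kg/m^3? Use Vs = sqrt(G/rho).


Convert G to Pa: G = 19e9 Pa
Compute G/rho = 19e9 / 2958 = 6423258.9588
Vs = sqrt(6423258.9588) = 2534.41 m/s

2534.41


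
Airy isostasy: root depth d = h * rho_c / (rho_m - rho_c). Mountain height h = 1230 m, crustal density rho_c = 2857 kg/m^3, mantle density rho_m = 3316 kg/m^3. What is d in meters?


rho_m - rho_c = 3316 - 2857 = 459
d = 1230 * 2857 / 459
= 3514110 / 459
= 7656.01 m

7656.01


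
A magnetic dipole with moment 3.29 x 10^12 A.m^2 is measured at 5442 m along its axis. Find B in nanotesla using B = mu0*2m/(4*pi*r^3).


m = 3.29 x 10^12 = 3290000000000 A.m^2
2m = 6580000000000 A.m^2
r^3 = 5442^3 = 161166810888
B = (4pi*10^-7) * 6580000000000 / (4*pi * 161166810888) * 1e9
= 8268671.864248 / 2025281876352.95 * 1e9
= 4082.7264 nT

4082.7264


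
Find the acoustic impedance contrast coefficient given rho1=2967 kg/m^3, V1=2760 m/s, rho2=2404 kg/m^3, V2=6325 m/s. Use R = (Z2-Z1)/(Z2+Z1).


Z1 = 2967 * 2760 = 8188920
Z2 = 2404 * 6325 = 15205300
R = (15205300 - 8188920) / (15205300 + 8188920) = 7016380 / 23394220 = 0.2999

0.2999


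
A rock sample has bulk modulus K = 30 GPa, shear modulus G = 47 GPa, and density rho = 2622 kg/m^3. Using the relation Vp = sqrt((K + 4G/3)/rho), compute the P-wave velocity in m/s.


First compute the effective modulus:
K + 4G/3 = 30e9 + 4*47e9/3 = 92666666666.67 Pa
Then divide by density:
92666666666.67 / 2622 = 35341978.1337 Pa/(kg/m^3)
Take the square root:
Vp = sqrt(35341978.1337) = 5944.91 m/s

5944.91


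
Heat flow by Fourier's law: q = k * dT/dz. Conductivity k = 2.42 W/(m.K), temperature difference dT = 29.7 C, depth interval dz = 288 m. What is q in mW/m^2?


q = k * dT / dz * 1000
= 2.42 * 29.7 / 288 * 1000
= 0.249562 * 1000
= 249.5625 mW/m^2

249.5625


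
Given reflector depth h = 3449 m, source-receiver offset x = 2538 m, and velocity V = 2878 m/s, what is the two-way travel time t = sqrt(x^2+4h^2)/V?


x^2 + 4h^2 = 2538^2 + 4*3449^2 = 6441444 + 47582404 = 54023848
sqrt(54023848) = 7350.0917
t = 7350.0917 / 2878 = 2.5539 s

2.5539


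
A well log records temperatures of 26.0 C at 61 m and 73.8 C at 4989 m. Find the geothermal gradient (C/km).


dT = 73.8 - 26.0 = 47.8 C
dz = 4989 - 61 = 4928 m
gradient = dT/dz * 1000 = 47.8/4928 * 1000 = 9.6997 C/km

9.6997


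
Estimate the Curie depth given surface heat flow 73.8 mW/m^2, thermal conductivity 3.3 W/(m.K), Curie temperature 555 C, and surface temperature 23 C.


T_Curie - T_surf = 555 - 23 = 532 C
Convert q to W/m^2: 73.8 mW/m^2 = 0.0738 W/m^2
d = 532 * 3.3 / 0.0738 = 23788.62 m

23788.62


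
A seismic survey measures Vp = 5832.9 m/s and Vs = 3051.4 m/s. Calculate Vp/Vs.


Vp/Vs = 5832.9 / 3051.4
= 1.9115

1.9115


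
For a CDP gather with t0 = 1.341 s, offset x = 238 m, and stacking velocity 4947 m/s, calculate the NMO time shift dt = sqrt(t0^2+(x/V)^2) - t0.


x/Vnmo = 238/4947 = 0.04811
(x/Vnmo)^2 = 0.002315
t0^2 = 1.798281
sqrt(1.798281 + 0.002315) = 1.341863
dt = 1.341863 - 1.341 = 0.000863

8.630000e-04


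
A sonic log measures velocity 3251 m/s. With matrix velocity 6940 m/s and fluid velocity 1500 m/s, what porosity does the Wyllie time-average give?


1/V - 1/Vm = 1/3251 - 1/6940 = 0.00016351
1/Vf - 1/Vm = 1/1500 - 1/6940 = 0.00052257
phi = 0.00016351 / 0.00052257 = 0.3129

0.3129


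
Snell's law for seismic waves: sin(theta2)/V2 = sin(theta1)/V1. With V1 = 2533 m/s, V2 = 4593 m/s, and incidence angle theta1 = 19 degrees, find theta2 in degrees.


sin(theta1) = sin(19 deg) = 0.325568
sin(theta2) = V2/V1 * sin(theta1) = 4593/2533 * 0.325568 = 0.590341
theta2 = arcsin(0.590341) = 36.1812 degrees

36.1812


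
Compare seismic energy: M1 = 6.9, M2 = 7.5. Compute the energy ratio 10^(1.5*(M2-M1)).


M2 - M1 = 7.5 - 6.9 = 0.6
1.5 * 0.6 = 0.9
ratio = 10^0.9 = 7.94

7.94


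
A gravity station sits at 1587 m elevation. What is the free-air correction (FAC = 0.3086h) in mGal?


FAC = 0.3086 * h
= 0.3086 * 1587
= 489.7482 mGal

489.7482


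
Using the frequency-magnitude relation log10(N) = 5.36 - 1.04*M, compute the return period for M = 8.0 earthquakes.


log10(N) = 5.36 - 1.04*8.0 = -2.96
N = 10^-2.96 = 0.001096
T = 1/N = 1/0.001096 = 912.0108 years

912.0108


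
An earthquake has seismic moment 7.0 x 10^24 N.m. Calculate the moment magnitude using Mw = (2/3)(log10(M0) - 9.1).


log10(M0) = log10(7.0 x 10^24) = 24.8451
Mw = 2/3 * (24.8451 - 9.1)
= 2/3 * 15.7451
= 10.5

10.5


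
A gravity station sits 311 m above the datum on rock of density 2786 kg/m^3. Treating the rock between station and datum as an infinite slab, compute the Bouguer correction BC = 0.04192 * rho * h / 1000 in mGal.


BC = 0.04192 * rho * h / 1000
= 0.04192 * 2786 * 311 / 1000
= 36.3214 mGal

36.3214


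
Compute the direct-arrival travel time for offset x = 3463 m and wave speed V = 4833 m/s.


t = x / V
= 3463 / 4833
= 0.7165 s

0.7165


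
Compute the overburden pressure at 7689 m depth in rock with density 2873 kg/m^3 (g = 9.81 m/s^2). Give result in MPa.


P = rho * g * z / 1e6
= 2873 * 9.81 * 7689 / 1e6
= 216707775.57 / 1e6
= 216.7078 MPa

216.7078


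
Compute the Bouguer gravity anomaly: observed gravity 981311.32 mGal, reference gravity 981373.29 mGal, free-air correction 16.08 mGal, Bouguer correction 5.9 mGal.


BA = g_obs - g_ref + FAC - BC
= 981311.32 - 981373.29 + 16.08 - 5.9
= -51.79 mGal

-51.79


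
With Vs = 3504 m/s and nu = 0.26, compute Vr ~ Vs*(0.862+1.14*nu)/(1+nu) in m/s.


Numerator factor = 0.862 + 1.14*0.26 = 1.1584
Denominator = 1 + 0.26 = 1.26
Vr = 3504 * 1.1584 / 1.26 = 3221.46 m/s

3221.46


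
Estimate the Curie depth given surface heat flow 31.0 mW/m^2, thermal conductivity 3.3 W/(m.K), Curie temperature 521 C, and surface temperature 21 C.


T_Curie - T_surf = 521 - 21 = 500 C
Convert q to W/m^2: 31.0 mW/m^2 = 0.031 W/m^2
d = 500 * 3.3 / 0.031 = 53225.81 m

53225.81


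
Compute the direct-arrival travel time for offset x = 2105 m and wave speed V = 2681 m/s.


t = x / V
= 2105 / 2681
= 0.7852 s

0.7852


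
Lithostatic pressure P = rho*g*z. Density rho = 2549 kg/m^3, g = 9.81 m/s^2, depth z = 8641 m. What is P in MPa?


P = rho * g * z / 1e6
= 2549 * 9.81 * 8641 / 1e6
= 216074167.29 / 1e6
= 216.0742 MPa

216.0742


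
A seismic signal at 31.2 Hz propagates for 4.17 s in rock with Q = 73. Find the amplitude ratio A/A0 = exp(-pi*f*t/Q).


pi*f*t/Q = pi*31.2*4.17/73 = 5.599093
A/A0 = exp(-5.599093) = 0.003701

0.003701


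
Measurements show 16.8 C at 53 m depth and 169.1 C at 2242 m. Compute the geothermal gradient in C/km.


dT = 169.1 - 16.8 = 152.3 C
dz = 2242 - 53 = 2189 m
gradient = dT/dz * 1000 = 152.3/2189 * 1000 = 69.5751 C/km

69.5751


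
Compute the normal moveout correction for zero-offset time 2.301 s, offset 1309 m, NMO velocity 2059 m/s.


x/Vnmo = 1309/2059 = 0.635746
(x/Vnmo)^2 = 0.404172
t0^2 = 5.294601
sqrt(5.294601 + 0.404172) = 2.38721
dt = 2.38721 - 2.301 = 0.08621

0.08621


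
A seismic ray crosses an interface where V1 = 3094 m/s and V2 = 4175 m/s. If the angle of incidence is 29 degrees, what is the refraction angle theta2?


sin(theta1) = sin(29 deg) = 0.48481
sin(theta2) = V2/V1 * sin(theta1) = 4175/3094 * 0.48481 = 0.654195
theta2 = arcsin(0.654195) = 40.8587 degrees

40.8587


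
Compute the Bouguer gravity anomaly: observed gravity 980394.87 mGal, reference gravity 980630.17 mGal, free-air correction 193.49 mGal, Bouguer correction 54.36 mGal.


BA = g_obs - g_ref + FAC - BC
= 980394.87 - 980630.17 + 193.49 - 54.36
= -96.17 mGal

-96.17


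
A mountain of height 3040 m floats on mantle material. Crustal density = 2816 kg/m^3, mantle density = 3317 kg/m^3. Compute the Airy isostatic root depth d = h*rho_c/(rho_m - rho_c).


rho_m - rho_c = 3317 - 2816 = 501
d = 3040 * 2816 / 501
= 8560640 / 501
= 17087.11 m

17087.11


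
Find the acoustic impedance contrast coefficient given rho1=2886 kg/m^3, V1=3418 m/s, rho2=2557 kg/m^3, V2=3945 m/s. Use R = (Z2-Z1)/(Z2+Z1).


Z1 = 2886 * 3418 = 9864348
Z2 = 2557 * 3945 = 10087365
R = (10087365 - 9864348) / (10087365 + 9864348) = 223017 / 19951713 = 0.0112

0.0112


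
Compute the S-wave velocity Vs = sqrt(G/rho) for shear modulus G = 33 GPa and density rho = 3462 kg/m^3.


Convert G to Pa: G = 33e9 Pa
Compute G/rho = 33e9 / 3462 = 9532062.3917
Vs = sqrt(9532062.3917) = 3087.4 m/s

3087.4


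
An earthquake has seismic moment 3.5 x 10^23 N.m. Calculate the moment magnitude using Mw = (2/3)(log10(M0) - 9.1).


log10(M0) = log10(3.5 x 10^23) = 23.5441
Mw = 2/3 * (23.5441 - 9.1)
= 2/3 * 14.4441
= 9.63

9.63


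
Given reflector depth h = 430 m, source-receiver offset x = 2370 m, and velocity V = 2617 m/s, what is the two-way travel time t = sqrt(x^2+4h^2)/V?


x^2 + 4h^2 = 2370^2 + 4*430^2 = 5616900 + 739600 = 6356500
sqrt(6356500) = 2521.21
t = 2521.21 / 2617 = 0.9634 s

0.9634


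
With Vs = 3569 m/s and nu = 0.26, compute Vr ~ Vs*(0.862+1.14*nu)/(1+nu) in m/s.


Numerator factor = 0.862 + 1.14*0.26 = 1.1584
Denominator = 1 + 0.26 = 1.26
Vr = 3569 * 1.1584 / 1.26 = 3281.21 m/s

3281.21


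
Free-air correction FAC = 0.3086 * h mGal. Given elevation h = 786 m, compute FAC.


FAC = 0.3086 * h
= 0.3086 * 786
= 242.5596 mGal

242.5596


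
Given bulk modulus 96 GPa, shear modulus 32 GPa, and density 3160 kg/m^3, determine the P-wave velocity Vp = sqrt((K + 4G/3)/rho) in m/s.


First compute the effective modulus:
K + 4G/3 = 96e9 + 4*32e9/3 = 138666666666.67 Pa
Then divide by density:
138666666666.67 / 3160 = 43881856.5401 Pa/(kg/m^3)
Take the square root:
Vp = sqrt(43881856.5401) = 6624.34 m/s

6624.34


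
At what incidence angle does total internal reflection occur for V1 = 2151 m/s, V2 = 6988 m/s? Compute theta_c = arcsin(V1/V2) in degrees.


V1/V2 = 2151/6988 = 0.307813
theta_c = arcsin(0.307813) = 17.9275 degrees

17.9275


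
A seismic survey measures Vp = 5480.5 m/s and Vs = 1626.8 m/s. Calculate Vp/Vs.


Vp/Vs = 5480.5 / 1626.8
= 3.3689

3.3689


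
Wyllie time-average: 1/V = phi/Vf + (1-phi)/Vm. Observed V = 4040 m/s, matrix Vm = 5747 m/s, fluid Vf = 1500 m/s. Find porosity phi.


1/V - 1/Vm = 1/4040 - 1/5747 = 7.352e-05
1/Vf - 1/Vm = 1/1500 - 1/5747 = 0.00049266
phi = 7.352e-05 / 0.00049266 = 0.1492

0.1492


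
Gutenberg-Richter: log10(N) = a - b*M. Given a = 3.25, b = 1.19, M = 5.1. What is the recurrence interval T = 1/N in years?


log10(N) = 3.25 - 1.19*5.1 = -2.819
N = 10^-2.819 = 0.001517
T = 1/N = 1/0.001517 = 659.1739 years

659.1739


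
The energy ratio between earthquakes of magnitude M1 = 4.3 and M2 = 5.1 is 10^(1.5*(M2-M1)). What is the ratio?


M2 - M1 = 5.1 - 4.3 = 0.8
1.5 * 0.8 = 1.2
ratio = 10^1.2 = 15.85

15.85


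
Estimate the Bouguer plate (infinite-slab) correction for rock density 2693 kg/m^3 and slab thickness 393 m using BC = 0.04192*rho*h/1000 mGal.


BC = 0.04192 * rho * h / 1000
= 0.04192 * 2693 * 393 / 1000
= 44.366 mGal

44.366


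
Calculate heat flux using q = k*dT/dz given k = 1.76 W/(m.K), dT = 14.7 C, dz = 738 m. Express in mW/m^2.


q = k * dT / dz * 1000
= 1.76 * 14.7 / 738 * 1000
= 0.035057 * 1000
= 35.0569 mW/m^2

35.0569


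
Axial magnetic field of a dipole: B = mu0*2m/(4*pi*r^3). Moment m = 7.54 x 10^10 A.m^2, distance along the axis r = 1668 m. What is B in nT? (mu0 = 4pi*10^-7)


m = 7.54 x 10^10 = 75400000000 A.m^2
2m = 150800000000 A.m^2
r^3 = 1668^3 = 4640749632
B = (4pi*10^-7) * 150800000000 / (4*pi * 4640749632) * 1e9
= 189500.868865 / 58317379804.16 * 1e9
= 3249.475 nT

3249.475


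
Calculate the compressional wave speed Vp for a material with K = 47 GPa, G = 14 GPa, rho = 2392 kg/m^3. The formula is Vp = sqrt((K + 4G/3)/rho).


First compute the effective modulus:
K + 4G/3 = 47e9 + 4*14e9/3 = 65666666666.67 Pa
Then divide by density:
65666666666.67 / 2392 = 27452619.8439 Pa/(kg/m^3)
Take the square root:
Vp = sqrt(27452619.8439) = 5239.52 m/s

5239.52


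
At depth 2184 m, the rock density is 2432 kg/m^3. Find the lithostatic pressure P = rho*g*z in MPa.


P = rho * g * z / 1e6
= 2432 * 9.81 * 2184 / 1e6
= 52105697.28 / 1e6
= 52.1057 MPa

52.1057


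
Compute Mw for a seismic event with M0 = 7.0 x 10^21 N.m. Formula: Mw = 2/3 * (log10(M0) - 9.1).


log10(M0) = log10(7.0 x 10^21) = 21.8451
Mw = 2/3 * (21.8451 - 9.1)
= 2/3 * 12.7451
= 8.5

8.5


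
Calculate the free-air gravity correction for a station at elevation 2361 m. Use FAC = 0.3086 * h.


FAC = 0.3086 * h
= 0.3086 * 2361
= 728.6046 mGal

728.6046


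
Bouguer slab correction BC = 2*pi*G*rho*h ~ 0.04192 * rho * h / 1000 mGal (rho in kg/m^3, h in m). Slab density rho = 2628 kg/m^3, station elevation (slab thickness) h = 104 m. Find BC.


BC = 0.04192 * rho * h / 1000
= 0.04192 * 2628 * 104 / 1000
= 11.4572 mGal

11.4572


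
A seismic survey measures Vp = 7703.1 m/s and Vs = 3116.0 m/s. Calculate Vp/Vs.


Vp/Vs = 7703.1 / 3116.0
= 2.4721

2.4721


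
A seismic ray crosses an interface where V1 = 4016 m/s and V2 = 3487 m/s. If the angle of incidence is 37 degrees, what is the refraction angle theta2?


sin(theta1) = sin(37 deg) = 0.601815
sin(theta2) = V2/V1 * sin(theta1) = 3487/4016 * 0.601815 = 0.522542
theta2 = arcsin(0.522542) = 31.5029 degrees

31.5029


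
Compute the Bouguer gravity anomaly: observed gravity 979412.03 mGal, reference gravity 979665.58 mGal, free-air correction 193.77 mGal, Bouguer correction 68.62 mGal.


BA = g_obs - g_ref + FAC - BC
= 979412.03 - 979665.58 + 193.77 - 68.62
= -128.4 mGal

-128.4


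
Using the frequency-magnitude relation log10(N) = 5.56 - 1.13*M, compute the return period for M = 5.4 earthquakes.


log10(N) = 5.56 - 1.13*5.4 = -0.542
N = 10^-0.542 = 0.287078
T = 1/N = 1/0.287078 = 3.4834 years

3.4834


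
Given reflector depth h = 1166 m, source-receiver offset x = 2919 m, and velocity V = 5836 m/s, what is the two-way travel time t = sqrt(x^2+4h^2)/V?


x^2 + 4h^2 = 2919^2 + 4*1166^2 = 8520561 + 5438224 = 13958785
sqrt(13958785) = 3736.1457
t = 3736.1457 / 5836 = 0.6402 s

0.6402


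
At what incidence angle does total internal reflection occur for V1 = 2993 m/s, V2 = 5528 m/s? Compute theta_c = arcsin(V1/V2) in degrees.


V1/V2 = 2993/5528 = 0.541425
theta_c = arcsin(0.541425) = 32.7807 degrees

32.7807


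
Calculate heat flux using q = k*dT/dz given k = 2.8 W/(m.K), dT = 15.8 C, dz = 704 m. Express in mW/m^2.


q = k * dT / dz * 1000
= 2.8 * 15.8 / 704 * 1000
= 0.062841 * 1000
= 62.8409 mW/m^2

62.8409


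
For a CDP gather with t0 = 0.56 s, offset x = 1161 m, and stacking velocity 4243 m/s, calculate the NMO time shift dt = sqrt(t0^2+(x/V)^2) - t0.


x/Vnmo = 1161/4243 = 0.273627
(x/Vnmo)^2 = 0.074872
t0^2 = 0.3136
sqrt(0.3136 + 0.074872) = 0.623275
dt = 0.623275 - 0.56 = 0.063275

0.063275


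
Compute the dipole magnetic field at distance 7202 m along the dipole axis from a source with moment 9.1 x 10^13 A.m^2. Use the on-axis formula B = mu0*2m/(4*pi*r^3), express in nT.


m = 9.1 x 10^13 = 91000000000000 A.m^2
2m = 182000000000000 A.m^2
r^3 = 7202^3 = 373559126408
B = (4pi*10^-7) * 182000000000000 / (4*pi * 373559126408) * 1e9
= 228707945.181337 / 4694282428819.17 * 1e9
= 48720.5337 nT

48720.5337


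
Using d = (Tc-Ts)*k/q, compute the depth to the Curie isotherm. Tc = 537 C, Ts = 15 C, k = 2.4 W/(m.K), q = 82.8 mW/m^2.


T_Curie - T_surf = 537 - 15 = 522 C
Convert q to W/m^2: 82.8 mW/m^2 = 0.0828 W/m^2
d = 522 * 2.4 / 0.0828 = 15130.43 m

15130.43


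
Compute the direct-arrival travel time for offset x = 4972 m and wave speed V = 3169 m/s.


t = x / V
= 4972 / 3169
= 1.5689 s

1.5689


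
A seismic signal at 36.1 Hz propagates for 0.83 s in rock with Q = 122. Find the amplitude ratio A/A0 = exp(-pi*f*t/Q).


pi*f*t/Q = pi*36.1*0.83/122 = 0.77157
A/A0 = exp(-0.77157) = 0.462287

0.462287


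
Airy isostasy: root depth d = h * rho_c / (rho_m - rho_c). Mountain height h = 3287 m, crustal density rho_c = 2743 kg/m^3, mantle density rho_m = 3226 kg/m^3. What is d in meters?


rho_m - rho_c = 3226 - 2743 = 483
d = 3287 * 2743 / 483
= 9016241 / 483
= 18667.17 m

18667.17


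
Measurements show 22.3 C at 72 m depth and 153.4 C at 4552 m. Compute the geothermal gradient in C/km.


dT = 153.4 - 22.3 = 131.1 C
dz = 4552 - 72 = 4480 m
gradient = dT/dz * 1000 = 131.1/4480 * 1000 = 29.2634 C/km

29.2634


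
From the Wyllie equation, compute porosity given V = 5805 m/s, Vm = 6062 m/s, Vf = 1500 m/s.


1/V - 1/Vm = 1/5805 - 1/6062 = 7.3e-06
1/Vf - 1/Vm = 1/1500 - 1/6062 = 0.0005017
phi = 7.3e-06 / 0.0005017 = 0.0146

0.0146


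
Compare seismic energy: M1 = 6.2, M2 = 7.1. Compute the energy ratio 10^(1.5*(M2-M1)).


M2 - M1 = 7.1 - 6.2 = 0.9
1.5 * 0.9 = 1.35
ratio = 10^1.35 = 22.39

22.39


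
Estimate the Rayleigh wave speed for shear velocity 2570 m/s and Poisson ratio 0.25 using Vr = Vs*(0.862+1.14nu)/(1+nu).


Numerator factor = 0.862 + 1.14*0.25 = 1.147
Denominator = 1 + 0.25 = 1.25
Vr = 2570 * 1.147 / 1.25 = 2358.23 m/s

2358.23


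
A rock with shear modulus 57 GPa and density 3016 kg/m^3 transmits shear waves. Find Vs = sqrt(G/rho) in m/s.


Convert G to Pa: G = 57e9 Pa
Compute G/rho = 57e9 / 3016 = 18899204.244
Vs = sqrt(18899204.244) = 4347.32 m/s

4347.32


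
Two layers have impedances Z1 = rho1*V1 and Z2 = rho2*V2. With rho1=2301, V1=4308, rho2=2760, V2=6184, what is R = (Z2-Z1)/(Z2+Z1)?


Z1 = 2301 * 4308 = 9912708
Z2 = 2760 * 6184 = 17067840
R = (17067840 - 9912708) / (17067840 + 9912708) = 7155132 / 26980548 = 0.2652

0.2652


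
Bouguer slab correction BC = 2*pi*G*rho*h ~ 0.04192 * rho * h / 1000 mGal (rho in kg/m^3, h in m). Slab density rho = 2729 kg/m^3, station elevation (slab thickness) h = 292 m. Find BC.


BC = 0.04192 * rho * h / 1000
= 0.04192 * 2729 * 292 / 1000
= 33.4047 mGal

33.4047


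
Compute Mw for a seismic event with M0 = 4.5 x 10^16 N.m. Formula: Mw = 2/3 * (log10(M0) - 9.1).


log10(M0) = log10(4.5 x 10^16) = 16.6532
Mw = 2/3 * (16.6532 - 9.1)
= 2/3 * 7.5532
= 5.04

5.04


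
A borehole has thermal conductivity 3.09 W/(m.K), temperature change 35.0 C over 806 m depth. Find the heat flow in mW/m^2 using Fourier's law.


q = k * dT / dz * 1000
= 3.09 * 35.0 / 806 * 1000
= 0.134181 * 1000
= 134.1811 mW/m^2

134.1811


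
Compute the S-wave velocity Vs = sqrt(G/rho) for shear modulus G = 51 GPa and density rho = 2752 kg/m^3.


Convert G to Pa: G = 51e9 Pa
Compute G/rho = 51e9 / 2752 = 18531976.7442
Vs = sqrt(18531976.7442) = 4304.88 m/s

4304.88


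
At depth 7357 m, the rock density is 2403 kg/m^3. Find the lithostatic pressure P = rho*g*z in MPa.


P = rho * g * z / 1e6
= 2403 * 9.81 * 7357 / 1e6
= 173429724.51 / 1e6
= 173.4297 MPa

173.4297


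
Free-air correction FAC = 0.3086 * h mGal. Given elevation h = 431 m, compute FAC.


FAC = 0.3086 * h
= 0.3086 * 431
= 133.0066 mGal

133.0066


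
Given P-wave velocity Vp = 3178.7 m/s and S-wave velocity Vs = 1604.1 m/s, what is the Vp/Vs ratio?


Vp/Vs = 3178.7 / 1604.1
= 1.9816

1.9816


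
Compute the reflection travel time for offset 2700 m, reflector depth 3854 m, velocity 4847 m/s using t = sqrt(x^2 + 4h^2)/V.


x^2 + 4h^2 = 2700^2 + 4*3854^2 = 7290000 + 59413264 = 66703264
sqrt(66703264) = 8167.2066
t = 8167.2066 / 4847 = 1.685 s

1.685


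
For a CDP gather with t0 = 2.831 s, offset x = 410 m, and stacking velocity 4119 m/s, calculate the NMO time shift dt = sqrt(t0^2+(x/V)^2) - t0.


x/Vnmo = 410/4119 = 0.099539
(x/Vnmo)^2 = 0.009908
t0^2 = 8.014561
sqrt(8.014561 + 0.009908) = 2.832749
dt = 2.832749 - 2.831 = 0.001749

0.001749


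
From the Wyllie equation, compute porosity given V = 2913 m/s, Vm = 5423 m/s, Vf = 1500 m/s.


1/V - 1/Vm = 1/2913 - 1/5423 = 0.00015889
1/Vf - 1/Vm = 1/1500 - 1/5423 = 0.00048227
phi = 0.00015889 / 0.00048227 = 0.3295

0.3295


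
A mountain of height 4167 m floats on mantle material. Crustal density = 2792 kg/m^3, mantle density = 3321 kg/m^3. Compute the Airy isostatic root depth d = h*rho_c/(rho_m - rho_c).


rho_m - rho_c = 3321 - 2792 = 529
d = 4167 * 2792 / 529
= 11634264 / 529
= 21992.94 m

21992.94


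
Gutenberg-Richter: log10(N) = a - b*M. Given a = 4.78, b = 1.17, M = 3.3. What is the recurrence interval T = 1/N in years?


log10(N) = 4.78 - 1.17*3.3 = 0.919
N = 10^0.919 = 8.298508
T = 1/N = 1/8.298508 = 0.1205 years

0.1205


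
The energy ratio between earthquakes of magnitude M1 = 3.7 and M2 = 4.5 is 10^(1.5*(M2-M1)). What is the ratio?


M2 - M1 = 4.5 - 3.7 = 0.8
1.5 * 0.8 = 1.2
ratio = 10^1.2 = 15.85

15.85


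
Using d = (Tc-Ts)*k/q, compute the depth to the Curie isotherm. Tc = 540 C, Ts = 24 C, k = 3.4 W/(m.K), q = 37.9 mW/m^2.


T_Curie - T_surf = 540 - 24 = 516 C
Convert q to W/m^2: 37.9 mW/m^2 = 0.0379 W/m^2
d = 516 * 3.4 / 0.0379 = 46290.24 m

46290.24


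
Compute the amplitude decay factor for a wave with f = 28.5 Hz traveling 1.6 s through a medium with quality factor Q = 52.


pi*f*t/Q = pi*28.5*1.6/52 = 2.754935
A/A0 = exp(-2.754935) = 0.063613

0.063613


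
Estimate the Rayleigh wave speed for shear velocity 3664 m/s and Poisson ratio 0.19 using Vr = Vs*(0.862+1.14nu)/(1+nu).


Numerator factor = 0.862 + 1.14*0.19 = 1.0786
Denominator = 1 + 0.19 = 1.19
Vr = 3664 * 1.0786 / 1.19 = 3321.0 m/s

3321.0


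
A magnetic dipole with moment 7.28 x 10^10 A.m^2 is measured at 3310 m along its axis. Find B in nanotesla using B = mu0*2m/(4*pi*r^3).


m = 7.28 x 10^10 = 72800000000 A.m^2
2m = 145600000000 A.m^2
r^3 = 3310^3 = 36264691000
B = (4pi*10^-7) * 145600000000 / (4*pi * 36264691000) * 1e9
= 182966.356145 / 455715547321.22 * 1e9
= 401.4925 nT

401.4925


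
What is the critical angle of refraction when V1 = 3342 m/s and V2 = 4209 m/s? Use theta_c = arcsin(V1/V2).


V1/V2 = 3342/4209 = 0.794013
theta_c = arcsin(0.794013) = 52.5621 degrees

52.5621


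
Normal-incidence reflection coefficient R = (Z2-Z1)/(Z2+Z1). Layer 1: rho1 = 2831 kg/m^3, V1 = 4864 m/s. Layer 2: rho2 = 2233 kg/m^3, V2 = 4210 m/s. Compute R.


Z1 = 2831 * 4864 = 13769984
Z2 = 2233 * 4210 = 9400930
R = (9400930 - 13769984) / (9400930 + 13769984) = -4369054 / 23170914 = -0.1886

-0.1886


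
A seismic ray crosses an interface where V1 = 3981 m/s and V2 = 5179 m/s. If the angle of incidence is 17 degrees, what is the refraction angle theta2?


sin(theta1) = sin(17 deg) = 0.292372
sin(theta2) = V2/V1 * sin(theta1) = 5179/3981 * 0.292372 = 0.380355
theta2 = arcsin(0.380355) = 22.3557 degrees

22.3557


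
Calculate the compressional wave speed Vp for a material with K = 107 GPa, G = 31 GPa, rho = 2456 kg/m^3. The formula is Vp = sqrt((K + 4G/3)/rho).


First compute the effective modulus:
K + 4G/3 = 107e9 + 4*31e9/3 = 148333333333.33 Pa
Then divide by density:
148333333333.33 / 2456 = 60396308.3605 Pa/(kg/m^3)
Take the square root:
Vp = sqrt(60396308.3605) = 7771.51 m/s

7771.51


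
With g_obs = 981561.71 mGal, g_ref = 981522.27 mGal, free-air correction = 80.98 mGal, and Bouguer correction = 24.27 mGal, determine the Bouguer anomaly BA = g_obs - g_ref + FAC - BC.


BA = g_obs - g_ref + FAC - BC
= 981561.71 - 981522.27 + 80.98 - 24.27
= 96.15 mGal

96.15


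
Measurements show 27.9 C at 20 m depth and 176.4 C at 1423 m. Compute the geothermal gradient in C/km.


dT = 176.4 - 27.9 = 148.5 C
dz = 1423 - 20 = 1403 m
gradient = dT/dz * 1000 = 148.5/1403 * 1000 = 105.8446 C/km

105.8446


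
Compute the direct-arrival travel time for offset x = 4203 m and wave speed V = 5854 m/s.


t = x / V
= 4203 / 5854
= 0.718 s

0.718


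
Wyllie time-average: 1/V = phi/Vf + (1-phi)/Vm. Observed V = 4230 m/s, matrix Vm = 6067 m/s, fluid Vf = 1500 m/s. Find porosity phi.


1/V - 1/Vm = 1/4230 - 1/6067 = 7.158e-05
1/Vf - 1/Vm = 1/1500 - 1/6067 = 0.00050184
phi = 7.158e-05 / 0.00050184 = 0.1426

0.1426


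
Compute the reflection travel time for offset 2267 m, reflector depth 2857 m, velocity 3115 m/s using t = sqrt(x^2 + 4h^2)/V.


x^2 + 4h^2 = 2267^2 + 4*2857^2 = 5139289 + 32649796 = 37789085
sqrt(37789085) = 6147.2827
t = 6147.2827 / 3115 = 1.9734 s

1.9734


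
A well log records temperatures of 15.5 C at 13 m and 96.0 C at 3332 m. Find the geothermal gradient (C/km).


dT = 96.0 - 15.5 = 80.5 C
dz = 3332 - 13 = 3319 m
gradient = dT/dz * 1000 = 80.5/3319 * 1000 = 24.2543 C/km

24.2543


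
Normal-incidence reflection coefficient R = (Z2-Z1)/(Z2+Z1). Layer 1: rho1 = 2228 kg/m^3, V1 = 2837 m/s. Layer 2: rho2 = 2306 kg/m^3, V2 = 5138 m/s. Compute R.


Z1 = 2228 * 2837 = 6320836
Z2 = 2306 * 5138 = 11848228
R = (11848228 - 6320836) / (11848228 + 6320836) = 5527392 / 18169064 = 0.3042

0.3042


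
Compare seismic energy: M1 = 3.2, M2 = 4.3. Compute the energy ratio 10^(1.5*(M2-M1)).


M2 - M1 = 4.3 - 3.2 = 1.1
1.5 * 1.1 = 1.65
ratio = 10^1.65 = 44.67

44.67


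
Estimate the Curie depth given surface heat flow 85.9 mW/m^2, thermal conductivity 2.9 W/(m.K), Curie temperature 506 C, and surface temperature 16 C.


T_Curie - T_surf = 506 - 16 = 490 C
Convert q to W/m^2: 85.9 mW/m^2 = 0.0859 W/m^2
d = 490 * 2.9 / 0.0859 = 16542.49 m

16542.49


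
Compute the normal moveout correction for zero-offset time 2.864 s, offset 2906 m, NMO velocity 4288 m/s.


x/Vnmo = 2906/4288 = 0.677705
(x/Vnmo)^2 = 0.459284
t0^2 = 8.202496
sqrt(8.202496 + 0.459284) = 2.94309
dt = 2.94309 - 2.864 = 0.07909

0.07909


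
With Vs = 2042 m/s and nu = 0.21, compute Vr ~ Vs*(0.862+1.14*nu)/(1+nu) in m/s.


Numerator factor = 0.862 + 1.14*0.21 = 1.1014
Denominator = 1 + 0.21 = 1.21
Vr = 2042 * 1.1014 / 1.21 = 1858.73 m/s

1858.73


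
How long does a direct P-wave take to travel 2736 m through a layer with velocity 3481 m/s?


t = x / V
= 2736 / 3481
= 0.786 s

0.786


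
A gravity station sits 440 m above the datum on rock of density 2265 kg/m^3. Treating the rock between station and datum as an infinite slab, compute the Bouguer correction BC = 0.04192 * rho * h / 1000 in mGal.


BC = 0.04192 * rho * h / 1000
= 0.04192 * 2265 * 440 / 1000
= 41.7775 mGal

41.7775


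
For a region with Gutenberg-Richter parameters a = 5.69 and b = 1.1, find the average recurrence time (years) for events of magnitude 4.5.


log10(N) = 5.69 - 1.1*4.5 = 0.74
N = 10^0.74 = 5.495409
T = 1/N = 1/5.495409 = 0.182 years

0.182


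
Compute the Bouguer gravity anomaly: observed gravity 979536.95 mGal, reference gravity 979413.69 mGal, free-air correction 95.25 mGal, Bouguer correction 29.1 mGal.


BA = g_obs - g_ref + FAC - BC
= 979536.95 - 979413.69 + 95.25 - 29.1
= 189.41 mGal

189.41


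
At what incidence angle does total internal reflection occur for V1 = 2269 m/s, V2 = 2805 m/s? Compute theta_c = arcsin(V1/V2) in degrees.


V1/V2 = 2269/2805 = 0.808913
theta_c = arcsin(0.808913) = 53.9898 degrees

53.9898


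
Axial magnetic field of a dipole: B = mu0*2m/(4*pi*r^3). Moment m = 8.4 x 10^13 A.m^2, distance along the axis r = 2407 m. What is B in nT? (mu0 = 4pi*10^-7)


m = 8.4 x 10^13 = 84000000000000 A.m^2
2m = 168000000000000 A.m^2
r^3 = 2407^3 = 13945313143
B = (4pi*10^-7) * 168000000000000 / (4*pi * 13945313143) * 1e9
= 211115026.321234 / 175241973288.23 * 1e9
= 1204705.8268 nT

1204705.8268


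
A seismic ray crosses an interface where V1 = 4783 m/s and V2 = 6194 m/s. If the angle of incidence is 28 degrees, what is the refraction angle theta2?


sin(theta1) = sin(28 deg) = 0.469472
sin(theta2) = V2/V1 * sin(theta1) = 6194/4783 * 0.469472 = 0.607967
theta2 = arcsin(0.607967) = 37.4427 degrees

37.4427
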